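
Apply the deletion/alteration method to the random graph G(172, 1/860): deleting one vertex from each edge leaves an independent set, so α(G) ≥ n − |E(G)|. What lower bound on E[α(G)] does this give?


E[|E(G)|] = C(172, 2)·p = 14706 · (1/860) = 171/10.
E[α(G)] ≥ n − E[|E(G)|] = 172 − 171/10 = 1549/10.
Numerically: ≈ 154.90000.
(This is only a lower bound; the true E[α(G)] may be larger.)

E[α(G)] ≥ 1549/10 ≈ 154.90000.


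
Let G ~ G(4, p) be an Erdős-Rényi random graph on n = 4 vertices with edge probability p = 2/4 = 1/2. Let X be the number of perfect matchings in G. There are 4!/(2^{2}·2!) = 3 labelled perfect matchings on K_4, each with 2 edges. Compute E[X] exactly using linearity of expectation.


K_4 has 4!/(2^{2}·2!) = 3 labelled perfect matchings.
For each such perfect matching H, let X_H = 1 if all 2 edges of H are present in G. Then P[X_H = 1] = p^{2} = (1/2)^{2} = 1/4.
By linearity of expectation: E[X] = Σ_H E[X_H] = 3 · p^{2} = 3 · 1/4 = 3/4.
Numerically: E[X] ≈ 0.75.

E[X] = 3 · (1/2)^{2} = 3/4 ≈ 0.75.


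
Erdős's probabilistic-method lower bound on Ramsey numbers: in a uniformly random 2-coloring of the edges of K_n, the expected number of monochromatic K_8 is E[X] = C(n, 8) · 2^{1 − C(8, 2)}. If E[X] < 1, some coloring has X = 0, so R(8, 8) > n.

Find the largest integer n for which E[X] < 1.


We need C(n, 8) · 2^{1 − 28} < 1, i.e. C(n, 8) < 2^{28 − 1} = 134217728.
Check values of n near the boundary:
  n = 39: C(39, 8) = 61523748; 61523748 < 134217728? YES
  n = 40: C(40, 8) = 76904685; 76904685 < 134217728? YES
  n = 41: C(41, 8) = 95548245; 95548245 < 134217728? YES
  n = 42: C(42, 8) = 118030185; 118030185 < 134217728? YES
  n = 43: C(43, 8) = 145008513; 145008513 < 134217728? NO
The largest n with C(n, 8) < 134217728 is n = 42 (where E[X] = 118030185/134217728 ≈ 0.87939). Hence R(8, 8) > 42, i.e. R(8, 8) ≥ 43.

Largest n = 42; hence R(8, 8) > 42.


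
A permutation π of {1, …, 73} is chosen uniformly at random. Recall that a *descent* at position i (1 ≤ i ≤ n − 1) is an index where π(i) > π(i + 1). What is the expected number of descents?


Write X = Σ X_I over i = 1, …, 72, with X_I the indicator of one descent.
There are 72 indicators.
For each fixed i, the pair (π(i), π(i+1)) is a uniformly random ordered pair of distinct values from {1, …, 73}; by symmetry P[π(i) > π(i+1)] = 1/2.
By linearity: E[X] = 72 · (1/2) = (73 − 1) · (1/2) = 36 ≈ 36.000000.

E[X] = 36 = 36.000000.


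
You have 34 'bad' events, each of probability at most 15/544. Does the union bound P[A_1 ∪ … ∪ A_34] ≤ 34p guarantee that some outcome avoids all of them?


Union bound: P[∪_{i=1}^{34} A_i] ≤ Σ_i P[A_i] ≤ 34·p = 34·(15/544) = 15/16.
Numerically: 15/16 ≈ 0.938.
Is 15/16 < 1? YES.
Since P[∪ A_i] ≤ 15/16 < 1, the complement has P[∩ A_i^c] ≥ 1 − 15/16 = 1/16 > 0, so some outcome avoids every A_i.

34·p = 15/16 ≈ 0.938; existence CERTIFIED by the union bound.


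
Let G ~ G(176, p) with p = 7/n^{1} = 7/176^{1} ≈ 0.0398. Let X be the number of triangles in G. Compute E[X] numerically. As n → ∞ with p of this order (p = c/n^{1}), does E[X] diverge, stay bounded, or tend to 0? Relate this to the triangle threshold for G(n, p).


Number of potential triangles: C(176, 3) = 893200.
Each occurs with probability p³ ≈ (0.0398)³ ≈ 6.29153e-05.
By linearity: E[X] = C(176, 3)·p³ ≈ 893200 · 6.29153e-05 ≈ 56.196.
Here α = 1, so p = 7/n is exactly at the triangle threshold p ~ 1/n. Asymptotically E[X] → c³/6 = 7³/6 = 343/6 ≈ 57.167, a bounded constant. In this regime the triangle count is asymptotically Poisson(c³/6).

E[X] ≈ 56.196; in regime p = Θ(1/n^{1}) E[X] stays bounded (at the triangle threshold p ~ 1/n).


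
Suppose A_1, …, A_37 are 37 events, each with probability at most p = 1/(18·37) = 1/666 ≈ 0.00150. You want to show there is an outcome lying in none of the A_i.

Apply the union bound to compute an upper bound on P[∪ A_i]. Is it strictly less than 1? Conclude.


Union bound: P[∪_{i=1}^{37} A_i] ≤ Σ_i P[A_i] ≤ 37·p = 37·(1/666) = 1/18.
Numerically: 1/18 ≈ 0.05556.
Is 1/18 < 1? YES.
Since P[∪ A_i] ≤ 1/18 < 1, the complement has P[∩ A_i^c] ≥ 1 − 1/18 = 17/18 > 0, so some outcome avoids every A_i.

37·p = 1/18 ≈ 0.05556; existence CERTIFIED by the union bound.


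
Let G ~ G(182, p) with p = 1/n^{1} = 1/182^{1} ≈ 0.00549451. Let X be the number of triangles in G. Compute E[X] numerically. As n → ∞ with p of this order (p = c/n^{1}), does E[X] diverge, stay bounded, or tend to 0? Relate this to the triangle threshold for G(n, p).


Number of potential triangles: C(182, 3) = 988260.
Each occurs with probability p³ ≈ (0.00549451)³ ≈ 1.65876872e-07.
By linearity: E[X] = C(182, 3)·p³ ≈ 988260 · 1.65876872e-07 ≈ 0.163929.
Here α = 1, so p = 1/n is exactly at the triangle threshold p ~ 1/n. Asymptotically E[X] → c³/6 = 1³/6 = 1/6 ≈ 0.166667, a bounded constant. In this regime the triangle count is asymptotically Poisson(c³/6).

E[X] ≈ 0.163929; in regime p = Θ(1/n^{1}) E[X] stays bounded (at the triangle threshold p ~ 1/n).


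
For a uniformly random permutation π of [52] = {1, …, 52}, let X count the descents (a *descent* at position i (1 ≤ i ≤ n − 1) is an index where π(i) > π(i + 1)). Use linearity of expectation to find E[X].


Write X = Σ X_I over i = 1, …, 51, with X_I the indicator of one descent.
There are 51 indicators.
For each fixed i, the pair (π(i), π(i+1)) is a uniformly random ordered pair of distinct values from {1, …, 52}; by symmetry P[π(i) > π(i+1)] = 1/2.
By linearity: E[X] = 51 · (1/2) = (52 − 1) · (1/2) = 51/2 ≈ 25.500000.

E[X] = 51/2 = 25.500000.


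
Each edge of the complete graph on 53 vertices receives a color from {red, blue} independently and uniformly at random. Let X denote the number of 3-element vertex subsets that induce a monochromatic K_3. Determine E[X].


Let X = Σ_S X_S over the C(53, 3) = 23426 subsets S of size 3, where X_S = 1 if the K_3 on S is monochromatic.
For a fixed S, the K_3 on S has C(3, 2) = 3 edges. P[all 3 edges red] = (1/2)^3, and likewise for blue, so P[monochromatic] = 2·(1/2)^3 = 2^{1 − 3} = 1/4.
Summing: E[X] = C(53, 3) · 2^{1 − 3} = 23426 · 1/4 = 11713/2.
Numerically: E[X] ≈ 5856.500000.

E[X] = C(53,3)·2^(1−C(3,2)) = 11713/2 ≈ 5856.500000.


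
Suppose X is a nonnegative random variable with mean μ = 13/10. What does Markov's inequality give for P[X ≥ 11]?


μ = E[X] = 13/10, a = 11.
Markov: P[X ≥ 11] ≤ μ/a = (13/10)/11 = 13/110.
Numerically: ≈ 0.118.
(Since a = 11 > μ = 1.300, the bound 13/110 is < 1 and informative.)

P[X ≥ 11] ≤ 13/110 ≈ 0.118.


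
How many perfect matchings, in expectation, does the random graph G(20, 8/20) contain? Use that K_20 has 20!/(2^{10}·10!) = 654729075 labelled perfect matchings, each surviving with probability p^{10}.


K_20 has 20!/(2^{10}·10!) = 654729075 labelled perfect matchings.
For each such perfect matching H, let X_H = 1 if all 10 edges of H are present in G. Then P[X_H = 1] = p^{10} = (2/5)^{10} = 1024/9765625.
By linearity: E[X] = Σ_H E[X_H] = 654729075 · p^{10} = 654729075 · 1024/9765625 = 26817702912/390625.
Numerically: E[X] ≈ 6.87e+04.

E[X] = 654729075 · (2/5)^{10} = 26817702912/390625 ≈ 6.87e+04.


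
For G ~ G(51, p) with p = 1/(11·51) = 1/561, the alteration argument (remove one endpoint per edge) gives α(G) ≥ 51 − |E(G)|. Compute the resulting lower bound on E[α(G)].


E[|E(G)|] = C(51, 2)·p = 1275 · (1/561) = 25/11.
E[α(G)] ≥ n − E[|E(G)|] = 51 − 25/11 = 536/11.
Numerically: ≈ 48.727.
(This is only a lower bound; the true E[α(G)] may be larger.)

E[α(G)] ≥ 536/11 ≈ 48.727.


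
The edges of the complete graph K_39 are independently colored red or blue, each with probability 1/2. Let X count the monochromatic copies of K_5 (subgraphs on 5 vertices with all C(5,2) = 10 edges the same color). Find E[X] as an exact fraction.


Let X = Σ_S X_S over the C(39, 5) = 575757 subsets S of size 5, where X_S = 1 if the K_5 on S is monochromatic.
For a fixed S, the K_5 on S has C(5, 2) = 10 edges. P[all 10 edges red] = (1/2)^10, and likewise for blue, so P[monochromatic] = 2·(1/2)^10 = 2^{1 − 10} = 1/512.
Summing: E[X] = C(39, 5) · 2^{1 − 10} = 575757 · 1/512 = 575757/512.
Numerically: E[X] ≈ 1124.5254.

E[X] = C(39,5)·2^(1−C(5,2)) = 575757/512 ≈ 1124.5254.


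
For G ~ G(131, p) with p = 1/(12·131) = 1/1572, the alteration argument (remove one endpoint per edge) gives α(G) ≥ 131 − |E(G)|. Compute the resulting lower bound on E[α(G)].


E[|E(G)|] = C(131, 2)·p = 8515 · (1/1572) = 65/12.
E[α(G)] ≥ n − E[|E(G)|] = 131 − 65/12 = 1507/12.
Numerically: ≈ 125.5833.
(This is only a lower bound; the true E[α(G)] may be larger.)

E[α(G)] ≥ 1507/12 ≈ 125.5833.


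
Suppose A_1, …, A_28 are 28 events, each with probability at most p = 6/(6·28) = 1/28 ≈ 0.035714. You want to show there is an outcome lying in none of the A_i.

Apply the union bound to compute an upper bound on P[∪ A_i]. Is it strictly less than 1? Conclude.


Union bound: P[∪_{i=1}^{28} A_i] ≤ Σ_i P[A_i] ≤ 28·p = 28·(1/28) = 1.
Numerically: 1 ≈ 1.000000.
Is 1 < 1? NO.
Since the bound 1 is ≥ 1, the union bound is uninformative here; it does NOT by itself certify existence.

28·p = 1 ≈ 1.000000; existence NOT certified by the union bound.


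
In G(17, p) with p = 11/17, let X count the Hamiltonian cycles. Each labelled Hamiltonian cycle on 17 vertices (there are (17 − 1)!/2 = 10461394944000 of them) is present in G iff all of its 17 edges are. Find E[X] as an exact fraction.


K_17 has (17 − 1)!/2 = 10461394944000 labelled Hamiltonian cycles.
For each such Hamiltonian cycle H, let X_H = 1 if all 17 edges of H are present in G. Then P[X_H = 1] = p^{17} = (11/17)^{17} = 505447028499293771/827240261886336764177.
Summing the indicators: E[X] = Σ_H E[X_H] = 10461394944000 · p^{17} = 10461394944000 · 505447028499293771/827240261886336764177 = 5287680988402335763510093824000/827240261886336764177.
Numerically: E[X] ≈ 6.39e+09.

E[X] = 10461394944000 · (11/17)^{17} = 5287680988402335763510093824000/827240261886336764177 ≈ 6.39e+09.


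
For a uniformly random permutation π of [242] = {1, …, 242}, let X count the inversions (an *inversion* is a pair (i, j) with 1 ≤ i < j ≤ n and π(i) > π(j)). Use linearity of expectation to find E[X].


Write X = Σ X_I over the C(242, 2) = 29161 pairs i < j, with X_I the indicator of one inversion.
There are 29161 indicators.
For each fixed pair i < j, the values π(i) and π(j) are two distinct elements of {1, …, 242} in uniformly random order; by symmetry P[π(i) > π(j)] = 1/2.
By linearity: E[X] = 29161 · (1/2) = C(242, 2) · (1/2) = 29161/2 = 29161/2 ≈ 14580.500.

E[X] = 29161/2 = 14580.500.


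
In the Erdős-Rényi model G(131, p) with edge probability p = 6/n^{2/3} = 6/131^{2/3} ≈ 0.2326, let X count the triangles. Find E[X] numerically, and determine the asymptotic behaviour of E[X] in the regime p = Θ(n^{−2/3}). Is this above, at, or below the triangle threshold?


Number of potential triangles: C(131, 3) = 366145.
Each occurs with probability p³ ≈ (0.2326)³ ≈ 1.258668e-02.
By linearity: E[X] = C(131, 3)·p³ ≈ 366145 · 1.258668e-02 ≈ 4608.5496.
Since α = 2/3 < 1, p = c/n^{2/3} ≫ 1/n is above the triangle threshold p ~ 1/n. Asymptotically E[X] ~ (c³/6)·n^{3(1−α)} = (6³/6)·n^{1} → ∞; triangles are abundant w.h.p.

E[X] ≈ 4608.5496; in regime p = Θ(1/n^{2/3}) E[X] diverges (above the triangle threshold p ~ 1/n).


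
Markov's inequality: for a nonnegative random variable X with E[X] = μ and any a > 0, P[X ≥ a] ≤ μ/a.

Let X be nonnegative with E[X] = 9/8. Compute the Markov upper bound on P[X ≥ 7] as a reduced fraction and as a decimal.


μ = E[X] = 9/8, a = 7.
Markov: P[X ≥ 7] ≤ μ/a = (9/8)/7 = 9/56.
Numerically: ≈ 0.1607.
(Since a = 7 > μ = 1.1250, the bound 9/56 is < 1 and informative.)

P[X ≥ 7] ≤ 9/56 ≈ 0.1607.


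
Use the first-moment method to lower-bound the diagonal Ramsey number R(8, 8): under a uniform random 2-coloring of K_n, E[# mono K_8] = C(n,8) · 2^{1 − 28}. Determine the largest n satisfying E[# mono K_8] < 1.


We need C(n, 8) · 2^{1 − 28} < 1, i.e. C(n, 8) < 2^{28 − 1} = 134217728.
Check values of n near the boundary:
  n = 39: C(39, 8) = 61523748; 61523748 < 134217728? YES
  n = 40: C(40, 8) = 76904685; 76904685 < 134217728? YES
  n = 41: C(41, 8) = 95548245; 95548245 < 134217728? YES
  n = 42: C(42, 8) = 118030185; 118030185 < 134217728? YES
  n = 43: C(43, 8) = 145008513; 145008513 < 134217728? NO
  n = 44: C(44, 8) = 177232627; 177232627 < 134217728? NO
  n = 45: C(45, 8) = 215553195; 215553195 < 134217728? NO
The largest n with C(n, 8) < 134217728 is n = 42 (where E[X] = 118030185/134217728 ≈ 0.879). Hence R(8, 8) > 42, i.e. R(8, 8) ≥ 43.

Largest n = 42; hence R(8, 8) > 42.


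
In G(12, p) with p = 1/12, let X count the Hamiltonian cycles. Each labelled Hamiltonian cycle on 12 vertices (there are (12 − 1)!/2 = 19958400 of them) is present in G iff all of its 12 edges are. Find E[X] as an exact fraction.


K_12 has (12 − 1)!/2 = 19958400 labelled Hamiltonian cycles.
For each such Hamiltonian cycle H, let X_H = 1 if all 12 edges of H are present in G. Then P[X_H = 1] = p^{12} = (1/12)^{12} = 1/8916100448256.
By linearity: E[X] = Σ_H E[X_H] = 19958400 · p^{12} = 19958400 · 1/8916100448256 = 1925/859963392.
Numerically: E[X] ≈ 2.24e-06.

E[X] = 19958400 · (1/12)^{12} = 1925/859963392 ≈ 2.24e-06.


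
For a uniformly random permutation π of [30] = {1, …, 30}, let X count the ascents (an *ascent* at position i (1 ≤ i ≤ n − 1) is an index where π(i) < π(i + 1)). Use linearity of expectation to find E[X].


Write X = Σ X_I over i = 1, …, 29, with X_I the indicator of one ascent.
There are 29 indicators.
For each fixed i, the pair (π(i), π(i+1)) is a uniformly random ordered pair of distinct values from {1, …, 30}; by symmetry P[π(i) < π(i+1)] = 1/2.
By linearity: E[X] = 29 · (1/2) = (30 − 1) · (1/2) = 29/2 ≈ 14.500000.

E[X] = 29/2 = 14.500000.


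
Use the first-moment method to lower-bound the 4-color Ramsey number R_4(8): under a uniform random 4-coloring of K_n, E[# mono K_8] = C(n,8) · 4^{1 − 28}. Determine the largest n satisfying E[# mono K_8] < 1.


We need C(n, 8) · 4^{1 − 28} < 1, i.e. C(n, 8) < 4^{28 − 1} = 18014398509481984.
Check values of n near the boundary:
  n = 407: C(407, 8) = 17424959239309050; 17424959239309050 < 18014398509481984? YES
  n = 408: C(408, 8) = 17773458424095231; 17773458424095231 < 18014398509481984? YES
  n = 409: C(409, 8) = 18128041135797879; 18128041135797879 < 18014398509481984? NO
  n = 410: C(410, 8) = 18488798173326195; 18488798173326195 < 18014398509481984? NO
  n = 411: C(411, 8) = 18855821462126715; 18855821462126715 < 18014398509481984? NO
The largest n with C(n, 8) < 18014398509481984 is n = 408 (where E[X] = 17773458424095231/18014398509481984 ≈ 0.98663). Hence R_4(8) > 408, i.e. R_4(8) ≥ 409.

Largest n = 408; hence R_4(8) > 408.


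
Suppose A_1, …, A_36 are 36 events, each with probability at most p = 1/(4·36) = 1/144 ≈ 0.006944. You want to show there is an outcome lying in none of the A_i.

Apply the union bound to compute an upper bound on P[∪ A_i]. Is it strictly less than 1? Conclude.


Union bound: P[∪_{i=1}^{36} A_i] ≤ Σ_i P[A_i] ≤ 36·p = 36·(1/144) = 1/4.
Numerically: 1/4 ≈ 0.250000.
Is 1/4 < 1? YES.
Since P[∪ A_i] ≤ 1/4 < 1, the complement has P[∩ A_i^c] ≥ 1 − 1/4 = 3/4 > 0, so some outcome avoids every A_i.

36·p = 1/4 ≈ 0.250000; existence CERTIFIED by the union bound.


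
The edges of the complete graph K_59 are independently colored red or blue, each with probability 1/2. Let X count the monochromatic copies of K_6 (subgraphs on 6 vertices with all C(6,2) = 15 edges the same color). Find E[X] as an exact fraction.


Let X = Σ_S X_S over the C(59, 6) = 45057474 subsets S of size 6, where X_S = 1 if the K_6 on S is monochromatic.
For a fixed S, the K_6 on S has C(6, 2) = 15 edges. P[all 15 edges red] = (1/2)^15, and likewise for blue, so P[monochromatic] = 2·(1/2)^15 = 2^{1 − 15} = 1/16384.
By linearity: E[X] = C(59, 6) · 2^{1 − 15} = 45057474 · 1/16384 = 22528737/8192.
Numerically: E[X] ≈ 2750.089966.

E[X] = C(59,6)·2^(1−C(6,2)) = 22528737/8192 ≈ 2750.089966.


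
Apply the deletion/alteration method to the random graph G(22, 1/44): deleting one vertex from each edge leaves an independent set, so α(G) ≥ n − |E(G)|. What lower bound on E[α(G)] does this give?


E[|E(G)|] = C(22, 2)·p = 231 · (1/44) = 21/4.
E[α(G)] ≥ n − E[|E(G)|] = 22 − 21/4 = 67/4.
Numerically: ≈ 16.750.
(This is only a lower bound; the true E[α(G)] may be larger.)

E[α(G)] ≥ 67/4 ≈ 16.750.


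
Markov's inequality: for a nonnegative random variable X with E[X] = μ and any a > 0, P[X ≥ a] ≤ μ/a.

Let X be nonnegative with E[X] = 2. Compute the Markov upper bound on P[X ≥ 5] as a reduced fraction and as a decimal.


μ = E[X] = 2, a = 5.
Markov: P[X ≥ 5] ≤ μ/a = (2)/5 = 2/5.
Numerically: ≈ 0.400000.
(Since a = 5 > μ = 2.000000, the bound 2/5 is < 1 and informative.)

P[X ≥ 5] ≤ 2/5 ≈ 0.400000.


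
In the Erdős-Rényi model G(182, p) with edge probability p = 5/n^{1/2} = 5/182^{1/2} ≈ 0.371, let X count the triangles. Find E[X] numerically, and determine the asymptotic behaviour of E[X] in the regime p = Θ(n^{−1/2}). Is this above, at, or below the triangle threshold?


Number of potential triangles: C(182, 3) = 988260.
Each occurs with probability p³ ≈ (0.371)³ ≈ 5.09100e-02.
By linearity: E[X] = C(182, 3)·p³ ≈ 988260 · 5.09100e-02 ≈ 50312.297.
Since α = 1/2 < 1, p = c/n^{1/2} ≫ 1/n is above the triangle threshold p ~ 1/n. Asymptotically E[X] ~ (c³/6)·n^{3(1−α)} = (5³/6)·n^{1.5} → ∞; triangles are abundant w.h.p.

E[X] ≈ 50312.297; in regime p = Θ(1/n^{1/2}) E[X] diverges (above the triangle threshold p ~ 1/n).


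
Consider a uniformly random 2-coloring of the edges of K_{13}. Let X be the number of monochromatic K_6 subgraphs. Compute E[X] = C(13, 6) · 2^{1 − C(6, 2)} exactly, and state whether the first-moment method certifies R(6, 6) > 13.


E[X] = C(13, 6) · 2^{1 − 15} = 1716 · 2^{−14} = 1716/16384.
As a reduced fraction: E[X] = 429/4096 ≈ 0.105.
Is E[X] < 1? YES.
Since E[X] < 1, there exists a 2-coloring of K_{13} with no monochromatic K_6; hence R(6, 6) > 13.

E[X] = 429/4096 ≈ 0.105; E[X] < 1, so R(6, 6) > 13.


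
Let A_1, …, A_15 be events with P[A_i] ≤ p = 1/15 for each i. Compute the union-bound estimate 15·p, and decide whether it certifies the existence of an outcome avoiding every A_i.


Union bound: P[∪_{i=1}^{15} A_i] ≤ Σ_i P[A_i] ≤ 15·p = 15·(1/15) = 1.
Numerically: 1 ≈ 1.000.
Is 1 < 1? NO.
Since the bound 1 is ≥ 1, the union bound is uninformative here; it does NOT by itself certify existence.

15·p = 1 ≈ 1.000; existence NOT certified by the union bound.


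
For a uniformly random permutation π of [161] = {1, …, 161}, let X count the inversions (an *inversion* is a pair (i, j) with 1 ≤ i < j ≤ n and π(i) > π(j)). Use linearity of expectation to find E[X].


Write X = Σ X_I over the C(161, 2) = 12880 pairs i < j, with X_I the indicator of one inversion.
There are 12880 indicators.
For each fixed pair i < j, the values π(i) and π(j) are two distinct elements of {1, …, 161} in uniformly random order; by symmetry P[π(i) > π(j)] = 1/2.
By linearity: E[X] = 12880 · (1/2) = C(161, 2) · (1/2) = 12880/2 = 6440 ≈ 6440.000000.

E[X] = 6440 = 6440.000000.


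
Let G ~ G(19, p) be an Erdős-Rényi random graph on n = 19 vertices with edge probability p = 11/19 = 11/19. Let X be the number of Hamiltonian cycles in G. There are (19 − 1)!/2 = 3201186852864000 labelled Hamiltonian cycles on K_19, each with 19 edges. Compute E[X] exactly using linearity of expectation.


K_19 has (19 − 1)!/2 = 3201186852864000 labelled Hamiltonian cycles.
For each such Hamiltonian cycle H, let X_H = 1 if all 19 edges of H are present in G. Then P[X_H = 1] = p^{19} = (11/19)^{19} = 61159090448414546291/1978419655660313589123979.
By linearity of expectation: E[X] = Σ_H E[X_H] = 3201186852864000 · p^{19} = 3201186852864000 · 61159090448414546291/1978419655660313589123979 = 195781676276584883979724733927424000/1978419655660313589123979.
Numerically: E[X] ≈ 9.8959e+10.

E[X] = 3201186852864000 · (11/19)^{19} = 195781676276584883979724733927424000/1978419655660313589123979 ≈ 9.8959e+10.


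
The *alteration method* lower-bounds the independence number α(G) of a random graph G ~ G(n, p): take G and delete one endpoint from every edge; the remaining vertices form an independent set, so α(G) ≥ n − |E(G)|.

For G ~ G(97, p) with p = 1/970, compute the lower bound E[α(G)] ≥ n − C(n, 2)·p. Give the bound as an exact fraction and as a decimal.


E[|E(G)|] = C(97, 2)·p = 4656 · (1/970) = 24/5.
E[α(G)] ≥ n − E[|E(G)|] = 97 − 24/5 = 461/5.
Numerically: ≈ 92.20000.
(This is only a lower bound; the true E[α(G)] may be larger.)

E[α(G)] ≥ 461/5 ≈ 92.20000.


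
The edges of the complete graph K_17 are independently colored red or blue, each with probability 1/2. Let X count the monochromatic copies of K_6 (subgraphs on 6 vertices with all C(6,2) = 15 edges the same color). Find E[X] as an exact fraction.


Let X = Σ_S X_S over the C(17, 6) = 12376 subsets S of size 6, where X_S = 1 if the K_6 on S is monochromatic.
For a fixed S, the K_6 on S has C(6, 2) = 15 edges. P[all 15 edges red] = (1/2)^15, and likewise for blue, so P[monochromatic] = 2·(1/2)^15 = 2^{1 − 15} = 1/16384.
By linearity: E[X] = C(17, 6) · 2^{1 − 15} = 12376 · 1/16384 = 1547/2048.
Numerically: E[X] ≈ 0.755371.

E[X] = C(17,6)·2^(1−C(6,2)) = 1547/2048 ≈ 0.755371.


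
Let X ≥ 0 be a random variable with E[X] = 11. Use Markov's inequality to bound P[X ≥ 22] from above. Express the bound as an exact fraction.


μ = E[X] = 11, a = 22.
Markov: P[X ≥ 22] ≤ μ/a = (11)/22 = 1/2.
Numerically: ≈ 0.50000.
(Since a = 22 > μ = 11.00000, the bound 1/2 is < 1 and informative.)

P[X ≥ 22] ≤ 1/2 ≈ 0.50000.


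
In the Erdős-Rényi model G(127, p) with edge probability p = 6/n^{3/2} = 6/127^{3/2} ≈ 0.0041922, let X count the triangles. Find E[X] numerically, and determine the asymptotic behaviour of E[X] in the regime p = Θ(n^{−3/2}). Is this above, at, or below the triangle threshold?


Number of potential triangles: C(127, 3) = 333375.
Each occurs with probability p³ ≈ (0.0041922)³ ≈ 7.3677861e-08.
By linearity: E[X] = C(127, 3)·p³ ≈ 333375 · 7.3677861e-08 ≈ 0.02456.
Since α = 3/2 > 1, p = c/n^{3/2} = o(1/n) is below the triangle threshold p ~ 1/n. Asymptotically E[X] ~ (c³/6)·n^{3(1−α)} = (6³/6)·n^{-1.5} → 0, so by Markov's inequality G has no triangles w.h.p.

E[X] ≈ 0.02456; in regime p = Θ(1/n^{3/2}) E[X] tends to 0 (below the triangle threshold p ~ 1/n).


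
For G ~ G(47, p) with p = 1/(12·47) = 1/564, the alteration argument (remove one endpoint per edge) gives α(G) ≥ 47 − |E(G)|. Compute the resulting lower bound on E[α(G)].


E[|E(G)|] = C(47, 2)·p = 1081 · (1/564) = 23/12.
E[α(G)] ≥ n − E[|E(G)|] = 47 − 23/12 = 541/12.
Numerically: ≈ 45.08333.
(This is only a lower bound; the true E[α(G)] may be larger.)

E[α(G)] ≥ 541/12 ≈ 45.08333.


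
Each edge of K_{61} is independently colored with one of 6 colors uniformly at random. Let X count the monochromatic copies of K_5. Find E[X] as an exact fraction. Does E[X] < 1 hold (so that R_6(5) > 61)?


E[X] = C(61, 5) · 6^{1 − 10} = 5949147 · 6^{−9} = 5949147/10077696.
As a reduced fraction: E[X] = 1983049/3359232 ≈ 0.590328.
Is E[X] < 1? YES.
Since E[X] < 1, there exists a 6-coloring of K_{61} with no monochromatic K_5; hence R_6(5) > 61.

E[X] = 1983049/3359232 ≈ 0.590328; E[X] < 1, so R_6(5) > 61.


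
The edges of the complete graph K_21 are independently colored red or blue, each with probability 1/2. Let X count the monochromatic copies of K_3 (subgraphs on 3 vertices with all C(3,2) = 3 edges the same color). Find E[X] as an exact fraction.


Let X = Σ_S X_S over the C(21, 3) = 1330 subsets S of size 3, where X_S = 1 if the K_3 on S is monochromatic.
For a fixed S, the K_3 on S has C(3, 2) = 3 edges. P[all 3 edges red] = (1/2)^3, and likewise for blue, so P[monochromatic] = 2·(1/2)^3 = 2^{1 − 3} = 1/4.
Summing: E[X] = C(21, 3) · 2^{1 − 3} = 1330 · 1/4 = 665/2.
Numerically: E[X] ≈ 332.5000.

E[X] = C(21,3)·2^(1−C(3,2)) = 665/2 ≈ 332.5000.


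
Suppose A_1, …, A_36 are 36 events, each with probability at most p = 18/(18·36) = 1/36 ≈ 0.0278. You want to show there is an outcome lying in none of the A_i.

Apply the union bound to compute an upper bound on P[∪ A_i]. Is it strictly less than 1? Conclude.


Union bound: P[∪_{i=1}^{36} A_i] ≤ Σ_i P[A_i] ≤ 36·p = 36·(1/36) = 1.
Numerically: 1 ≈ 1.0000.
Is 1 < 1? NO.
Since the bound 1 is ≥ 1, the union bound is uninformative here; it does NOT by itself certify existence.

36·p = 1 ≈ 1.0000; existence NOT certified by the union bound.


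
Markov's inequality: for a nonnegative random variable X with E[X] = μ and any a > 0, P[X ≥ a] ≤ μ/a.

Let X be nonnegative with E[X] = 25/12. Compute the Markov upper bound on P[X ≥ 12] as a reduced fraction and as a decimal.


μ = E[X] = 25/12, a = 12.
Markov: P[X ≥ 12] ≤ μ/a = (25/12)/12 = 25/144.
Numerically: ≈ 0.174.
(Since a = 12 > μ = 2.083, the bound 25/144 is < 1 and informative.)

P[X ≥ 12] ≤ 25/144 ≈ 0.174.


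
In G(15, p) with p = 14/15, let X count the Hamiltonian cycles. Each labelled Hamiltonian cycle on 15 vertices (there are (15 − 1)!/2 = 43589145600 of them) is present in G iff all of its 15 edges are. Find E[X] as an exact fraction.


K_15 has (15 − 1)!/2 = 43589145600 labelled Hamiltonian cycles.
For each such Hamiltonian cycle H, let X_H = 1 if all 15 edges of H are present in G. Then P[X_H = 1] = p^{15} = (14/15)^{15} = 155568095557812224/437893890380859375.
By linearity: E[X] = Σ_H E[X_H] = 43589145600 · p^{15} = 43589145600 · 155568095557812224/437893890380859375 = 1116227221067356419653632/72081298828125.
Numerically: E[X] ≈ 1.55e+10.

E[X] = 43589145600 · (14/15)^{15} = 1116227221067356419653632/72081298828125 ≈ 1.55e+10.


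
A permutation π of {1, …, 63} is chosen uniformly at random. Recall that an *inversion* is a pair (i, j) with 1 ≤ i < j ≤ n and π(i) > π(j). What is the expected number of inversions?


Write X = Σ X_I over the C(63, 2) = 1953 pairs i < j, with X_I the indicator of one inversion.
There are 1953 indicators.
For each fixed pair i < j, the values π(i) and π(j) are two distinct elements of {1, …, 63} in uniformly random order; by symmetry P[π(i) > π(j)] = 1/2.
By linearity: E[X] = 1953 · (1/2) = C(63, 2) · (1/2) = 1953/2 = 1953/2 ≈ 976.50000.

E[X] = 1953/2 = 976.50000.


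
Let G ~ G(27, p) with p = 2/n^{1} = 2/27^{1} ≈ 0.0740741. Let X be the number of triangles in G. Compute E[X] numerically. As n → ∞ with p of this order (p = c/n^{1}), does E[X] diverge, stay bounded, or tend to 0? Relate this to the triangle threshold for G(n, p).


Number of potential triangles: C(27, 3) = 2925.
Each occurs with probability p³ ≈ (0.0740741)³ ≈ 4.06442107e-04.
By linearity: E[X] = C(27, 3)·p³ ≈ 2925 · 4.06442107e-04 ≈ 1.188843.
Here α = 1, so p = 2/n is exactly at the triangle threshold p ~ 1/n. Asymptotically E[X] → c³/6 = 2³/6 = 4/3 ≈ 1.333333, a bounded constant. In this regime the triangle count is asymptotically Poisson(c³/6).

E[X] ≈ 1.188843; in regime p = Θ(1/n^{1}) E[X] stays bounded (at the triangle threshold p ~ 1/n).


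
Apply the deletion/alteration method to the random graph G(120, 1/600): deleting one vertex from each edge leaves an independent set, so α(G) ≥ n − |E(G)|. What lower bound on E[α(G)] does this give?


E[|E(G)|] = C(120, 2)·p = 7140 · (1/600) = 119/10.
E[α(G)] ≥ n − E[|E(G)|] = 120 − 119/10 = 1081/10.
Numerically: ≈ 108.1000.
(This is only a lower bound; the true E[α(G)] may be larger.)

E[α(G)] ≥ 1081/10 ≈ 108.1000.


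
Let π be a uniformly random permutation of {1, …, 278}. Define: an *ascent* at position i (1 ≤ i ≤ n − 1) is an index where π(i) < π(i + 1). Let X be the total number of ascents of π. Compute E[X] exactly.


Write X = Σ X_I over i = 1, …, 277, with X_I the indicator of one ascent.
There are 277 indicators.
For each fixed i, the pair (π(i), π(i+1)) is a uniformly random ordered pair of distinct values from {1, …, 278}; by symmetry P[π(i) < π(i+1)] = 1/2.
By linearity: E[X] = 277 · (1/2) = (278 − 1) · (1/2) = 277/2 ≈ 138.50000.

E[X] = 277/2 = 138.50000.


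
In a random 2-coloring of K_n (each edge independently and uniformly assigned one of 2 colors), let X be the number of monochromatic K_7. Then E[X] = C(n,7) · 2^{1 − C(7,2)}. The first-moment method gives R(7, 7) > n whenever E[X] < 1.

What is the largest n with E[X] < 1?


We need C(n, 7) · 2^{1 − 21} < 1, i.e. C(n, 7) < 2^{21 − 1} = 1048576.
Check values of n near the boundary:
  n = 21: C(21, 7) = 116280; 116280 < 1048576? YES
  n = 22: C(22, 7) = 170544; 170544 < 1048576? YES
  n = 23: C(23, 7) = 245157; 245157 < 1048576? YES
  n = 24: C(24, 7) = 346104; 346104 < 1048576? YES
  n = 25: C(25, 7) = 480700; 480700 < 1048576? YES
  n = 26: C(26, 7) = 657800; 657800 < 1048576? YES
  n = 27: C(27, 7) = 888030; 888030 < 1048576? YES
  n = 28: C(28, 7) = 1184040; 1184040 < 1048576? NO
  n = 29: C(29, 7) = 1560780; 1560780 < 1048576? NO
  n = 30: C(30, 7) = 2035800; 2035800 < 1048576? NO
The largest n with C(n, 7) < 1048576 is n = 27 (where E[X] = 444015/524288 ≈ 0.8468914). Hence R(7, 7) > 27, i.e. R(7, 7) ≥ 28.

Largest n = 27; hence R(7, 7) > 27.


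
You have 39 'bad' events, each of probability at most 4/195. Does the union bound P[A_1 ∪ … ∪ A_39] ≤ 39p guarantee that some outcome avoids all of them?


Union bound: P[∪_{i=1}^{39} A_i] ≤ Σ_i P[A_i] ≤ 39·p = 39·(4/195) = 4/5.
Numerically: 4/5 ≈ 0.8000.
Is 4/5 < 1? YES.
Since P[∪ A_i] ≤ 4/5 < 1, the complement has P[∩ A_i^c] ≥ 1 − 4/5 = 1/5 > 0, so some outcome avoids every A_i.

39·p = 4/5 ≈ 0.8000; existence CERTIFIED by the union bound.


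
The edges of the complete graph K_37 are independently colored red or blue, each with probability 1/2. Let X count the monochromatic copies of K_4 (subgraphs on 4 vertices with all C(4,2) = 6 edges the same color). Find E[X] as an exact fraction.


Let X = Σ_S X_S over the C(37, 4) = 66045 subsets S of size 4, where X_S = 1 if the K_4 on S is monochromatic.
For a fixed S, the K_4 on S has C(4, 2) = 6 edges. P[all 6 edges red] = (1/2)^6, and likewise for blue, so P[monochromatic] = 2·(1/2)^6 = 2^{1 − 6} = 1/32.
By linearity: E[X] = C(37, 4) · 2^{1 − 6} = 66045 · 1/32 = 66045/32.
Numerically: E[X] ≈ 2063.906.

E[X] = C(37,4)·2^(1−C(4,2)) = 66045/32 ≈ 2063.906.


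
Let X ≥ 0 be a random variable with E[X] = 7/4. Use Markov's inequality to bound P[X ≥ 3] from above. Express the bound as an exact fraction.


μ = E[X] = 7/4, a = 3.
Markov: P[X ≥ 3] ≤ μ/a = (7/4)/3 = 7/12.
Numerically: ≈ 0.583333.
(Since a = 3 > μ = 1.750000, the bound 7/12 is < 1 and informative.)

P[X ≥ 3] ≤ 7/12 ≈ 0.583333.


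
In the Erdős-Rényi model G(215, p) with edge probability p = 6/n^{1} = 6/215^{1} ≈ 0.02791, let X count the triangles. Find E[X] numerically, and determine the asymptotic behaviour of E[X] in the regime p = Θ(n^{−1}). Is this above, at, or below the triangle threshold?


Number of potential triangles: C(215, 3) = 1633355.
Each occurs with probability p³ ≈ (0.02791)³ ≈ 2.173394e-05.
By linearity: E[X] = C(215, 3)·p³ ≈ 1633355 · 2.173394e-05 ≈ 35.4992.
Here α = 1, so p = 6/n is exactly at the triangle threshold p ~ 1/n. Asymptotically E[X] → c³/6 = 6³/6 = 36 ≈ 36.0000, a bounded constant. In this regime the triangle count is asymptotically Poisson(c³/6).

E[X] ≈ 35.4992; in regime p = Θ(1/n^{1}) E[X] stays bounded (at the triangle threshold p ~ 1/n).


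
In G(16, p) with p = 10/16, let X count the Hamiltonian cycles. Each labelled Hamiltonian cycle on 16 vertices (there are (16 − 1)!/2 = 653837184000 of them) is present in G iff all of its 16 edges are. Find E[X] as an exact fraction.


K_16 has (16 − 1)!/2 = 653837184000 labelled Hamiltonian cycles.
For each such Hamiltonian cycle H, let X_H = 1 if all 16 edges of H are present in G. Then P[X_H = 1] = p^{16} = (5/8)^{16} = 152587890625/281474976710656.
By linearity: E[X] = Σ_H E[X_H] = 653837184000 · p^{16} = 653837184000 · 152587890625/281474976710656 = 97429332733154296875/274877906944.
Numerically: E[X] ≈ 3.5445e+08.

E[X] = 653837184000 · (5/8)^{16} = 97429332733154296875/274877906944 ≈ 3.5445e+08.


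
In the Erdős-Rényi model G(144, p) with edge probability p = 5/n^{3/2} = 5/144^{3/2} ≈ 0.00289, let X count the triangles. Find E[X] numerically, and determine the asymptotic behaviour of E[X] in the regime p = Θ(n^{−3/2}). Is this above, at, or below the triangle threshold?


Number of potential triangles: C(144, 3) = 487344.
Each occurs with probability p³ ≈ (0.00289)³ ≈ 2.42258e-08.
By linearity: E[X] = C(144, 3)·p³ ≈ 487344 · 2.42258e-08 ≈ 0.012.
Since α = 3/2 > 1, p = c/n^{3/2} = o(1/n) is below the triangle threshold p ~ 1/n. Asymptotically E[X] ~ (c³/6)·n^{3(1−α)} = (5³/6)·n^{-1.5} → 0, so by Markov's inequality G has no triangles w.h.p.

E[X] ≈ 0.012; in regime p = Θ(1/n^{3/2}) E[X] tends to 0 (below the triangle threshold p ~ 1/n).


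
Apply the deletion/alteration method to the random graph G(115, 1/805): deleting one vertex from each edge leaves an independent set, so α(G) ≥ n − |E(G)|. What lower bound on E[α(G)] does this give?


E[|E(G)|] = C(115, 2)·p = 6555 · (1/805) = 57/7.
E[α(G)] ≥ n − E[|E(G)|] = 115 − 57/7 = 748/7.
Numerically: ≈ 106.8571.
(This is only a lower bound; the true E[α(G)] may be larger.)

E[α(G)] ≥ 748/7 ≈ 106.8571.


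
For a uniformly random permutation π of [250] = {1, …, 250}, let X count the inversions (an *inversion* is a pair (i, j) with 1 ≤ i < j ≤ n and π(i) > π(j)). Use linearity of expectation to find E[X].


Write X = Σ X_I over the C(250, 2) = 31125 pairs i < j, with X_I the indicator of one inversion.
There are 31125 indicators.
For each fixed pair i < j, the values π(i) and π(j) are two distinct elements of {1, …, 250} in uniformly random order; by symmetry P[π(i) > π(j)] = 1/2.
By linearity: E[X] = 31125 · (1/2) = C(250, 2) · (1/2) = 31125/2 = 31125/2 ≈ 15562.500000.

E[X] = 31125/2 = 15562.500000.


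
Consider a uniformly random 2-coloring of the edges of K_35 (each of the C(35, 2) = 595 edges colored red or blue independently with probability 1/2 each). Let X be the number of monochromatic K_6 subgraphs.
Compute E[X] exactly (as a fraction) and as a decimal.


Let X = Σ_S X_S over the C(35, 6) = 1623160 subsets S of size 6, where X_S = 1 if the K_6 on S is monochromatic.
For a fixed S, the K_6 on S has C(6, 2) = 15 edges. P[all 15 edges red] = (1/2)^15, and likewise for blue, so P[monochromatic] = 2·(1/2)^15 = 2^{1 − 15} = 1/16384.
By linearity: E[X] = C(35, 6) · 2^{1 − 15} = 1623160 · 1/16384 = 202895/2048.
Numerically: E[X] ≈ 99.069824.

E[X] = C(35,6)·2^(1−C(6,2)) = 202895/2048 ≈ 99.069824.


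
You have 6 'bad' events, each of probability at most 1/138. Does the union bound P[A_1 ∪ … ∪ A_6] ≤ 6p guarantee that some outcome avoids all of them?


Union bound: P[∪_{i=1}^{6} A_i] ≤ Σ_i P[A_i] ≤ 6·p = 6·(1/138) = 1/23.
Numerically: 1/23 ≈ 0.0434783.
Is 1/23 < 1? YES.
Since P[∪ A_i] ≤ 1/23 < 1, the complement has P[∩ A_i^c] ≥ 1 − 1/23 = 22/23 > 0, so some outcome avoids every A_i.

6·p = 1/23 ≈ 0.0434783; existence CERTIFIED by the union bound.


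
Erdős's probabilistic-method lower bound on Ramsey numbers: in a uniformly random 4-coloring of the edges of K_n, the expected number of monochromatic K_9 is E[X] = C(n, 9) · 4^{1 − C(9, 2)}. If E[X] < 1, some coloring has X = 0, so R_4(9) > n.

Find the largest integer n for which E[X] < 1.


We need C(n, 9) · 4^{1 − 36} < 1, i.e. C(n, 9) < 4^{36 − 1} = 1180591620717411303424.
Check values of n near the boundary:
  n = 909: C(909, 9) = 1122169012923711463931; 1122169012923711463931 < 1180591620717411303424? YES
  n = 910: C(910, 9) = 1133378248346922788210; 1133378248346922788210 < 1180591620717411303424? YES
  n = 911: C(911, 9) = 1144686900492291197405; 1144686900492291197405 < 1180591620717411303424? YES
  n = 912: C(912, 9) = 1156095740032081475120; 1156095740032081475120 < 1180591620717411303424? YES
  n = 913: C(913, 9) = 1167605542753639808390; 1167605542753639808390 < 1180591620717411303424? YES
  n = 914: C(914, 9) = 1179217089587653905932; 1179217089587653905932 < 1180591620717411303424? YES
  n = 915: C(915, 9) = 1190931166636537885130; 1190931166636537885130 < 1180591620717411303424? NO
  n = 916: C(916, 9) = 1202748565202942340440; 1202748565202942340440 < 1180591620717411303424? NO
The largest n with C(n, 9) < 1180591620717411303424 is n = 914 (where E[X] = 294804272396913476483/295147905179352825856 ≈ 0.9988). Hence R_4(9) > 914, i.e. R_4(9) ≥ 915.

Largest n = 914; hence R_4(9) > 914.


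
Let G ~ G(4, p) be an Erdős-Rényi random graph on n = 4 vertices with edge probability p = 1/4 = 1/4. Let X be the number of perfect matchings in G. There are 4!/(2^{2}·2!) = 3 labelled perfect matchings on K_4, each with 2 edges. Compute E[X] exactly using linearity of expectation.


K_4 has 4!/(2^{2}·2!) = 3 labelled perfect matchings.
For each such perfect matching H, let X_H = 1 if all 2 edges of H are present in G. Then P[X_H = 1] = p^{2} = (1/4)^{2} = 1/16.
By linearity: E[X] = Σ_H E[X_H] = 3 · p^{2} = 3 · 1/16 = 3/16.
Numerically: E[X] ≈ 0.1875.

E[X] = 3 · (1/4)^{2} = 3/16 ≈ 0.1875.


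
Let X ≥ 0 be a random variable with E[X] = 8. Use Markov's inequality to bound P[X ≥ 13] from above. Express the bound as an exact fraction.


μ = E[X] = 8, a = 13.
Markov: P[X ≥ 13] ≤ μ/a = (8)/13 = 8/13.
Numerically: ≈ 0.61538.
(Since a = 13 > μ = 8.00000, the bound 8/13 is < 1 and informative.)

P[X ≥ 13] ≤ 8/13 ≈ 0.61538.


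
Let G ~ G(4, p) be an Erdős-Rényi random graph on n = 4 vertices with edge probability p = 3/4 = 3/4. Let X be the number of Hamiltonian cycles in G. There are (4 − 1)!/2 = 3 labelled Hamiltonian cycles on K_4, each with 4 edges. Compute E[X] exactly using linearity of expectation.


K_4 has (4 − 1)!/2 = 3 labelled Hamiltonian cycles.
For each such Hamiltonian cycle H, let X_H = 1 if all 4 edges of H are present in G. Then P[X_H = 1] = p^{4} = (3/4)^{4} = 81/256.
Summing the indicators: E[X] = Σ_H E[X_H] = 3 · p^{4} = 3 · 81/256 = 243/256.
Numerically: E[X] ≈ 0.949219.

E[X] = 3 · (3/4)^{4} = 243/256 ≈ 0.949219.


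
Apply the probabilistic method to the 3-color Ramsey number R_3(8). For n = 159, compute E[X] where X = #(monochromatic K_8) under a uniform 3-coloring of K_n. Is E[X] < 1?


E[X] = C(159, 8) · 3^{1 − 28} = 8471208603429 · 3^{−27} = 8471208603429/7625597484987.
As a reduced fraction: E[X] = 941245400381/847288609443 ≈ 1.11089.
Is E[X] < 1? NO.
Since E[X] ≥ 1, the first-moment bound is inconclusive at n = 159; it does NOT by itself certify R_3(8) > 159.

E[X] = 941245400381/847288609443 ≈ 1.11089; E[X] ≥ 1; first-moment method inconclusive here.


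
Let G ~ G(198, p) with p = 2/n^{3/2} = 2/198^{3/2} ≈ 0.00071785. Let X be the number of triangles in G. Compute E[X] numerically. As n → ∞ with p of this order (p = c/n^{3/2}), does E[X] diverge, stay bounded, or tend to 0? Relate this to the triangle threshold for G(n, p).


Number of potential triangles: C(198, 3) = 1274196.
Each occurs with probability p³ ≈ (0.00071785)³ ≈ 3.6991048e-10.
By linearity: E[X] = C(198, 3)·p³ ≈ 1274196 · 3.6991048e-10 ≈ 0.00047.
Since α = 3/2 > 1, p = c/n^{3/2} = o(1/n) is below the triangle threshold p ~ 1/n. Asymptotically E[X] ~ (c³/6)·n^{3(1−α)} = (2³/6)·n^{-1.5} → 0, so by Markov's inequality G has no triangles w.h.p.

E[X] ≈ 0.00047; in regime p = Θ(1/n^{3/2}) E[X] tends to 0 (below the triangle threshold p ~ 1/n).
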